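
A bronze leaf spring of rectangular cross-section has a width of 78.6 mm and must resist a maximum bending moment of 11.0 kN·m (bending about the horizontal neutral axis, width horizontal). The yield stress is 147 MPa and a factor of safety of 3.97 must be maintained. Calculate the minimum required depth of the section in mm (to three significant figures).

h = 151 mm

σ_allow = 147/3.97 = 37.03 MPa.
For a rectangular section σ = 6M/(bh²), so h² = 6M/(b σ_allow) = 6×1.1000×10^7/(78.6×37.03) = 22680 mm².
h = 150.6 mm.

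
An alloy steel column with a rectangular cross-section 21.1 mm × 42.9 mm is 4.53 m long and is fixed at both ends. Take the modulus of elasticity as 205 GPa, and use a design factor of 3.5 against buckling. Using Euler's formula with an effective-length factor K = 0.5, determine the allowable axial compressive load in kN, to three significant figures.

Buckling occurs about the weak axis: I_min = h·b³/12 = 42.9×21.1³/12 = 33580 mm⁴ (b = 21.1 mm is the smaller dimension).
Effective length L_e = KL = 0.5×4.53 m = 2265 mm.
Euler critical load P_cr = π²EI/L_e² = π²×205000×33580/2265² = 13240 N.
P_allow = P_cr/n = 13240/3.5 = 3784 N.

P_allow = 3.78 kN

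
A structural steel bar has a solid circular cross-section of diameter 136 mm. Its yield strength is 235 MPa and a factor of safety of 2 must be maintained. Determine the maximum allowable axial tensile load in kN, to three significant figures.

F_allow = 1710 kN

σ_allow = 235/2 = 117.5 MPa.
A = πd²/4 = π×136²/4 = 14530 mm².
F_allow = σ_allow × A = 117.5×14530 = 1.707×10^6 N.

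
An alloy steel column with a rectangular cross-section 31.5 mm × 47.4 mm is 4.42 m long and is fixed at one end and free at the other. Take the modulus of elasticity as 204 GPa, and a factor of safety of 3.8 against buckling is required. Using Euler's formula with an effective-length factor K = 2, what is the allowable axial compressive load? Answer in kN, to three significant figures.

Buckling occurs about the weak axis: I_min = h·b³/12 = 47.4×31.5³/12 = 123500 mm⁴ (b = 31.5 mm is the smaller dimension).
Effective length L_e = KL = 2×4.42 m = 8840 mm.
Euler critical load P_cr = π²EI/L_e² = π²×204000×123500/8840² = 3181 N.
P_allow = P_cr/n = 3181/3.8 = 837.1 N.

P_allow = 0.837 kN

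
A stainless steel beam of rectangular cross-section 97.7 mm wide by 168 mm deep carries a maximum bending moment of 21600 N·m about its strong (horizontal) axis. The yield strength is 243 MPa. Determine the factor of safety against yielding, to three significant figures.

n = 5.17

Section modulus S = bh²/6 = 97.7×168²/6 = 459600 mm³.
σ = M/S = 2.1600×10^7/459600 = 47.00 MPa.
n = 243/47.00 = 5.170.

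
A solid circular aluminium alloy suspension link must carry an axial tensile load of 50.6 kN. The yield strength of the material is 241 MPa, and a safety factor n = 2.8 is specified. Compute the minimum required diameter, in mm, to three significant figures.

d = 27.4 mm

Allowable stress σ_allow = 241/2.8 = 86.07 MPa.
Required area A = F/σ_allow = 50600/86.07 = 587.9 mm².
A = πd²/4 → d = √(4A/π) = 27.36 mm.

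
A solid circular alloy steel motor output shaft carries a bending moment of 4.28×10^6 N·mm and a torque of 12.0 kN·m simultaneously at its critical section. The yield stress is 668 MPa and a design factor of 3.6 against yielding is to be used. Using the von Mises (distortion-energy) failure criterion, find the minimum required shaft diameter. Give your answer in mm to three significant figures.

d = 85.1 mm

σ_allow = σ_y/n = 668/3.6 = 185.6 MPa.
For a solid shaft σ_b = 32M/(πd³) and τ = 16T/(πd³), so the von Mises stress is σ' = (16/πd³)·√(4M²+3T²).
√(4M²+3T²) = √(4×(4.280×10^6)² + 3×(1.200×10^7)²) = 2.248×10^7 N·mm.
d³ = 16×2.248×10^7/(π×185.6) = 617000 mm³.
d = 85.13 mm.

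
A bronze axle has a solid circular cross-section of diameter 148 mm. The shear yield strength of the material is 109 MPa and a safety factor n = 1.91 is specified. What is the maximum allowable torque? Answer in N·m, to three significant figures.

T_allow = 36300 N·m

τ_allow = 109/1.91 = 57.07 MPa.
For a solid shaft T_allow = τ_allow·πd³/16; πd³/16 = π×148³/16 = 636500 mm³.
T_allow = 57.07×636500 = 3.633×10^7 N·mm = 36330 N·m.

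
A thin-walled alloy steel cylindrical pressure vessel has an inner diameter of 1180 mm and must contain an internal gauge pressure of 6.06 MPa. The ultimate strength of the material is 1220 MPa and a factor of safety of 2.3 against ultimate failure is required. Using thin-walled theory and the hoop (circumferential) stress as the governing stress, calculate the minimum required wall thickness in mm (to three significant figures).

t = 6.74 mm

σ_allow = 1220/2.3 = 530.4 MPa.
Hoop stress σ_h = pD/(2t), so t = pD/(2σ_allow) = 6.06×1180/(2×530.4) = 6.741 mm.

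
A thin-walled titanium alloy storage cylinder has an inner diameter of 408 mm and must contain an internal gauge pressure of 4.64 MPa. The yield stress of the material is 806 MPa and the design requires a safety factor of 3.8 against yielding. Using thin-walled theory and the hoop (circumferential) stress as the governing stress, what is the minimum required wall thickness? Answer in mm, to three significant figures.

σ_allow = 806/3.8 = 212.1 MPa.
Hoop stress σ_h = pD/(2t), so t = pD/(2σ_allow) = 4.64×408/(2×212.1) = 4.463 mm.

t = 4.46 mm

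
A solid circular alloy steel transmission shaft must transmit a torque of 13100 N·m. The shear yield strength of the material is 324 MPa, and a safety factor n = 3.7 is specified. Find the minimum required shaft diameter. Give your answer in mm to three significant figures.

Allowable shear stress τ_allow = 324/3.7 = 87.57 MPa.
For a solid shaft τ = 16T/(πd³), so d³ = 16T/(π τ_allow) = 16×1.3100×10^7/(π×87.57) = 761900 mm³.
d = (761900)^(1/3) = 91.33 mm.

d = 91.3 mm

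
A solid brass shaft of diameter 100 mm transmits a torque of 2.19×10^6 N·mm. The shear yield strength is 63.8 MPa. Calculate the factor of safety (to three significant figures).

n = 5.72

τ = 16T/(πd³) = 16×2190000/(π×100³) = 11.15 MPa.
n = τ_limit/τ = 63.8/11.15 = 5.720.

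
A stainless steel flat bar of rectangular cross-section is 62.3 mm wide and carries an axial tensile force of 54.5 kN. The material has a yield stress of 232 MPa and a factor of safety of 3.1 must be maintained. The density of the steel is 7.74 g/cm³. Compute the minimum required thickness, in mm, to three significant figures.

σ_allow = 232/3.1 = 74.84 MPa.
Required area A = F/σ_allow = 54500/74.84 = 728.2 mm².
t = A/w = 728.2/62.3 = 11.69 mm.

t = 11.7 mm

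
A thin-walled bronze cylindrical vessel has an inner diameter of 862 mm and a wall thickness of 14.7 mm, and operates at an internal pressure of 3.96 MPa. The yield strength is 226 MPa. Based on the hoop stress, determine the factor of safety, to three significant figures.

n = 1.95

σ_h = pD/(2t) = 3.96×862/(2×14.7) = 116.1 MPa.
n = 226/116.1 = 1.946.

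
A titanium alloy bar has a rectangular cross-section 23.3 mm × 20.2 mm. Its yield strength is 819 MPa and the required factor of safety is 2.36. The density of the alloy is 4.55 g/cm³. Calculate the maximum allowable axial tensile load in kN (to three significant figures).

σ_allow = 819/2.36 = 347.0 MPa.
A = 23.3×20.2 = 470.7 mm².
F_allow = σ_allow × A = 347.0×470.7 = 163300 N.

F_allow = 163 kN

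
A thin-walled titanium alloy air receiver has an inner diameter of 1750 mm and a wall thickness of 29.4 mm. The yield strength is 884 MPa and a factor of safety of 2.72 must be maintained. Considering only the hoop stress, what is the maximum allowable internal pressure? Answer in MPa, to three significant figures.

p_allow = 10.9 MPa

σ_allow = 884/2.72 = 325.0 MPa.
σ_h = pD/(2t) → p_allow = 2σ_allow t/D = 2×325.0×29.4/1750 = 10.92 MPa.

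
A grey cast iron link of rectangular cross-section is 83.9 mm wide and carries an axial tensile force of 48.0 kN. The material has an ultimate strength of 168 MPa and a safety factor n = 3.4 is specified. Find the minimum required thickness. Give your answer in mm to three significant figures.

σ_allow = 168/3.4 = 49.41 MPa.
Required area A = F/σ_allow = 48000/49.41 = 971.4 mm².
t = A/w = 971.4/83.9 = 11.58 mm.

t = 11.6 mm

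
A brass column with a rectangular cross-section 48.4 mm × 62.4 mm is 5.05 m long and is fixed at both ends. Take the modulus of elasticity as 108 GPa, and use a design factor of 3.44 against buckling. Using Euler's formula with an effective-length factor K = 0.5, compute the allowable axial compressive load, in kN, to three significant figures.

Buckling occurs about the weak axis: I_min = h·b³/12 = 62.4×48.4³/12 = 589600 mm⁴ (b = 48.4 mm is the smaller dimension).
Effective length L_e = KL = 0.5×5.05 m = 2525 mm.
Euler critical load P_cr = π²EI/L_e² = π²×108000×589600/2525² = 98570 N.
P_allow = P_cr/n = 98570/3.44 = 28650 N.

P_allow = 28.7 kN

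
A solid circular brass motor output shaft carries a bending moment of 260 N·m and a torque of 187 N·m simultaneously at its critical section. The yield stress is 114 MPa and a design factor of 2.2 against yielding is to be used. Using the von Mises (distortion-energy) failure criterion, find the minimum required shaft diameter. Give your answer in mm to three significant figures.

d = 39.2 mm

σ_allow = σ_y/n = 114/2.2 = 51.82 MPa.
For a solid shaft σ_b = 32M/(πd³) and τ = 16T/(πd³), so the von Mises stress is σ' = (16/πd³)·√(4M²+3T²).
√(4M²+3T²) = √(4×(260000)² + 3×(187000)²) = 612600 N·mm.
d³ = 16×612600/(π×51.82) = 60210 mm³.
d = 39.19 mm.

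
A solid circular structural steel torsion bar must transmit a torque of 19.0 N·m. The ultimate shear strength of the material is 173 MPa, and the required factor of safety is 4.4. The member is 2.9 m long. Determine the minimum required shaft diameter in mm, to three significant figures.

Allowable shear stress τ_allow = 173/4.4 = 39.32 MPa.
For a solid shaft τ = 16T/(πd³), so d³ = 16T/(π τ_allow) = 16×19000/(π×39.32) = 2461 mm³.
d = (2461)^(1/3) = 13.50 mm.

d = 13.5 mm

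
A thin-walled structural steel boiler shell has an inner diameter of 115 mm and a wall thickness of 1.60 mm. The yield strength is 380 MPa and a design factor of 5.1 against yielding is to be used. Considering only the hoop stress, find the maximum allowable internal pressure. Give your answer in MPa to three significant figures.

p_allow = 2.07 MPa

σ_allow = 380/5.1 = 74.51 MPa.
σ_h = pD/(2t) → p_allow = 2σ_allow t/D = 2×74.51×1.60/115 = 2.073 MPa.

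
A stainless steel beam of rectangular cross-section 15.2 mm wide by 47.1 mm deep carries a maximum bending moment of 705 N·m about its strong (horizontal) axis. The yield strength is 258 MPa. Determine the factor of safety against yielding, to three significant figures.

n = 2.06

Section modulus S = bh²/6 = 15.2×47.1²/6 = 5620 mm³.
σ = M/S = 705000/5620 = 125.4 MPa.
n = 258/125.4 = 2.057.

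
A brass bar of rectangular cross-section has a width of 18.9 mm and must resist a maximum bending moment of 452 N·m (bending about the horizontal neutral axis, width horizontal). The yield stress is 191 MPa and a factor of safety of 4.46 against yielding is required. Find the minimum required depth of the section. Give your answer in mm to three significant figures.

h = 57.9 mm

σ_allow = 191/4.46 = 42.83 MPa.
For a rectangular section σ = 6M/(bh²), so h² = 6M/(b σ_allow) = 6×452000/(18.9×42.83) = 3351 mm².
h = 57.88 mm.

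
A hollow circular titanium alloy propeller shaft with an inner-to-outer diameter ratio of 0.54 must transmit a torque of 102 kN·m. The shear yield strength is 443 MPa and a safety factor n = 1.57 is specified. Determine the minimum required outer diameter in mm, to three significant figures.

d_o = 126 mm

τ_allow = 443/1.57 = 282.2 MPa.
For a hollow shaft τ = 16T/[πd_o³(1−k⁴)] with k = 0.54, so 1−k⁴ = 0.9150.
d_o³ = 16T/[π τ_allow (1−k⁴)] = 16×1.0200×10^8/(π×282.2×0.9150) = 2.012×10^6 mm³.
d_o = 126.2 mm.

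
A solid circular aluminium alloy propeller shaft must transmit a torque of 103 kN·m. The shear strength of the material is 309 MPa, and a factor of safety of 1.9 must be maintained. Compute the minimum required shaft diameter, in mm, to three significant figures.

Allowable shear stress τ_allow = 309/1.9 = 162.6 MPa.
For a solid shaft τ = 16T/(πd³), so d³ = 16T/(π τ_allow) = 16×1.0300×10^8/(π×162.6) = 3.226×10^6 mm³.
d = (3.226×10^6)^(1/3) = 147.8 mm.

d = 148 mm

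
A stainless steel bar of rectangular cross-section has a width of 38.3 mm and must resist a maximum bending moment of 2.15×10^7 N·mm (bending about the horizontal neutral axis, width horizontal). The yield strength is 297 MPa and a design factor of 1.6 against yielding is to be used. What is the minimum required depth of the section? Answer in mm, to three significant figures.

h = 135 mm

σ_allow = 297/1.6 = 185.6 MPa.
For a rectangular section σ = 6M/(bh²), so h² = 6M/(b σ_allow) = 6×2.1500×10^7/(38.3×185.6) = 18140 mm².
h = 134.7 mm.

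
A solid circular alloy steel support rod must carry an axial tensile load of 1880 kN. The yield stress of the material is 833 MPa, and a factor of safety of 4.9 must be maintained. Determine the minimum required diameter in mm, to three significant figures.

Allowable stress σ_allow = 833/4.9 = 170.0 MPa.
Required area A = F/σ_allow = 1880000/170.0 = 11060 mm².
A = πd²/4 → d = √(4A/π) = 118.7 mm.

d = 119 mm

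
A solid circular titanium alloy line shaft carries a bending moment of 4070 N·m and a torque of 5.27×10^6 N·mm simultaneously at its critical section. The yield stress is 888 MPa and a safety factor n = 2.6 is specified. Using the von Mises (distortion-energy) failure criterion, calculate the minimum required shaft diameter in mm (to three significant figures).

σ_allow = σ_y/n = 888/2.6 = 341.5 MPa.
For a solid shaft σ_b = 32M/(πd³) and τ = 16T/(πd³), so the von Mises stress is σ' = (16/πd³)·√(4M²+3T²).
√(4M²+3T²) = √(4×(4.070×10^6)² + 3×(5.270×10^6)²) = 1.223×10^7 N·mm.
d³ = 16×1.223×10^7/(π×341.5) = 182400 mm³.
d = 56.71 mm.

d = 56.7 mm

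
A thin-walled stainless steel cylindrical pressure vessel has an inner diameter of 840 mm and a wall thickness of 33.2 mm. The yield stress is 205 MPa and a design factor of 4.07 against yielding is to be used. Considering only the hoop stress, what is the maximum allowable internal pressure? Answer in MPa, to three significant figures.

σ_allow = 205/4.07 = 50.37 MPa.
σ_h = pD/(2t) → p_allow = 2σ_allow t/D = 2×50.37×33.2/840 = 3.982 MPa.

p_allow = 3.98 MPa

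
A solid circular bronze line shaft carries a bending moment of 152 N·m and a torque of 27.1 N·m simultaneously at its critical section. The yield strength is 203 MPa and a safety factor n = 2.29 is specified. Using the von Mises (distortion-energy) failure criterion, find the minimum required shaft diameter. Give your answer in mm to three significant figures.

d = 26.0 mm

σ_allow = σ_y/n = 203/2.29 = 88.65 MPa.
For a solid shaft σ_b = 32M/(πd³) and τ = 16T/(πd³), so the von Mises stress is σ' = (16/πd³)·√(4M²+3T²).
√(4M²+3T²) = √(4×(152000)² + 3×(27100)²) = 307600 N·mm.
d³ = 16×307600/(π×88.65) = 17670 mm³.
d = 26.05 mm.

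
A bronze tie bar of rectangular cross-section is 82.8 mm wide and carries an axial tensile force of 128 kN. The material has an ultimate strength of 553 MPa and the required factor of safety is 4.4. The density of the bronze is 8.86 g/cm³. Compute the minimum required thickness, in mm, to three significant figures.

t = 12.3 mm

σ_allow = 553/4.4 = 125.7 MPa.
Required area A = F/σ_allow = 128000/125.7 = 1018 mm².
t = A/w = 1018/82.8 = 12.30 mm.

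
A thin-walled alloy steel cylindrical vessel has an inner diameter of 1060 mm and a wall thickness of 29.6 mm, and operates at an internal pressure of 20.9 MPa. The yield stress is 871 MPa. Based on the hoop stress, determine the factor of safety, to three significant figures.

σ_h = pD/(2t) = 20.9×1060/(2×29.6) = 374.2 MPa.
n = 871/374.2 = 2.327.

n = 2.33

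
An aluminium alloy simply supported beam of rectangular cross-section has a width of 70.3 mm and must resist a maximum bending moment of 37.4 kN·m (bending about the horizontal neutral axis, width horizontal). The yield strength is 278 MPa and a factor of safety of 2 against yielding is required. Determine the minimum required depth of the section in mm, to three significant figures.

σ_allow = 278/2 = 139.0 MPa.
For a rectangular section σ = 6M/(bh²), so h² = 6M/(b σ_allow) = 6×3.7400×10^7/(70.3×139.0) = 22960 mm².
h = 151.5 mm.

h = 152 mm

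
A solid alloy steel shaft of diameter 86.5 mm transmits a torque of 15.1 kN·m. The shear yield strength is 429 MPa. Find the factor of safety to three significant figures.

τ = 16T/(πd³) = 16×1.5100×10^7/(π×86.5³) = 118.8 MPa.
n = τ_limit/τ = 429/118.8 = 3.610.

n = 3.61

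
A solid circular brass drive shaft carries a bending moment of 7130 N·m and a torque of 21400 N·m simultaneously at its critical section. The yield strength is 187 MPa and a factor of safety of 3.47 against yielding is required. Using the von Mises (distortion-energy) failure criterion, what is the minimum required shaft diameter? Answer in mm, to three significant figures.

d = 155 mm

σ_allow = σ_y/n = 187/3.47 = 53.89 MPa.
For a solid shaft σ_b = 32M/(πd³) and τ = 16T/(πd³), so the von Mises stress is σ' = (16/πd³)·√(4M²+3T²).
√(4M²+3T²) = √(4×(7.130×10^6)² + 3×(2.140×10^7)²) = 3.971×10^7 N·mm.
d³ = 16×3.971×10^7/(π×53.89) = 3.753×10^6 mm³.
d = 155.4 mm.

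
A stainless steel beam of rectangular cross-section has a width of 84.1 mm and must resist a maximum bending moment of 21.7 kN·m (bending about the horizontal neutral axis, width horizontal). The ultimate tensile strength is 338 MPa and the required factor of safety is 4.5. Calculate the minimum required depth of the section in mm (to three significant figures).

h = 144 mm

σ_allow = 338/4.5 = 75.11 MPa.
For a rectangular section σ = 6M/(bh²), so h² = 6M/(b σ_allow) = 6×2.1700×10^7/(84.1×75.11) = 20610 mm².
h = 143.6 mm.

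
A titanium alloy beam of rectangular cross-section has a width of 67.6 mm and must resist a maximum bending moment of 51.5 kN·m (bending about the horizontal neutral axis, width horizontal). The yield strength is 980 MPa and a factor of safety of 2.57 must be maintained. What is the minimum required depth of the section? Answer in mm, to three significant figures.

h = 109 mm

σ_allow = 980/2.57 = 381.3 MPa.
For a rectangular section σ = 6M/(bh²), so h² = 6M/(b σ_allow) = 6×5.1500×10^7/(67.6×381.3) = 11990 mm².
h = 109.5 mm.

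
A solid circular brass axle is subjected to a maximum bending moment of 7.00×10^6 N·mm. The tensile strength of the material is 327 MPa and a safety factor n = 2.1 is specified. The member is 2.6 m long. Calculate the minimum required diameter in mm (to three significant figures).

σ_allow = 327/2.1 = 155.7 MPa.
For a solid circular section σ = 32M/(πd³), so d³ = 32M/(π σ_allow) = 32×7000000/(π×155.7) = 457900 mm³.
d = 77.08 mm.

d = 77.1 mm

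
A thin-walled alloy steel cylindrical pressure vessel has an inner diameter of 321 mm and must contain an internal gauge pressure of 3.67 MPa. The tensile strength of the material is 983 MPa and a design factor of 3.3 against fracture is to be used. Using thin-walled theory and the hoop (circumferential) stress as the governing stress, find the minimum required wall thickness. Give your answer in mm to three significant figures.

σ_allow = 983/3.3 = 297.9 MPa.
Hoop stress σ_h = pD/(2t), so t = pD/(2σ_allow) = 3.67×321/(2×297.9) = 1.977 mm.

t = 1.98 mm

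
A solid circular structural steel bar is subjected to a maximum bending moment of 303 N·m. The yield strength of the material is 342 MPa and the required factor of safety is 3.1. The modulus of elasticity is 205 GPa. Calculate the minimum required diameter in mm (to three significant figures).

σ_allow = 342/3.1 = 110.3 MPa.
For a solid circular section σ = 32M/(πd³), so d³ = 32M/(π σ_allow) = 32×303000/(π×110.3) = 27980 mm³.
d = 30.36 mm.

d = 30.4 mm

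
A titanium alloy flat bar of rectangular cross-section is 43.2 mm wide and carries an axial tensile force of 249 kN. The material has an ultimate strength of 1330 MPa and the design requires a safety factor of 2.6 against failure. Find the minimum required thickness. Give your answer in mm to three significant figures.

t = 11.3 mm

σ_allow = 1330/2.6 = 511.5 MPa.
Required area A = F/σ_allow = 249000/511.5 = 486.8 mm².
t = A/w = 486.8/43.2 = 11.27 mm.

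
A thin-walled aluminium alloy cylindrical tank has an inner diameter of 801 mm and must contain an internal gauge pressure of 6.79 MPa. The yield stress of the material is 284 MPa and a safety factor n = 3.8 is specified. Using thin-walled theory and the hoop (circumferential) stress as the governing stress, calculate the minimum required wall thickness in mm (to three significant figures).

σ_allow = 284/3.8 = 74.74 MPa.
Hoop stress σ_h = pD/(2t), so t = pD/(2σ_allow) = 6.79×801/(2×74.74) = 36.39 mm.

t = 36.4 mm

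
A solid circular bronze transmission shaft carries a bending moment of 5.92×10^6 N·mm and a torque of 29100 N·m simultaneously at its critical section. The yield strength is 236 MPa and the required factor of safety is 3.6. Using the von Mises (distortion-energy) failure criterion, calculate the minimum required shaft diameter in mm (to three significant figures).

σ_allow = σ_y/n = 236/3.6 = 65.56 MPa.
For a solid shaft σ_b = 32M/(πd³) and τ = 16T/(πd³), so the von Mises stress is σ' = (16/πd³)·√(4M²+3T²).
√(4M²+3T²) = √(4×(5.920×10^6)² + 3×(2.910×10^7)²) = 5.177×10^7 N·mm.
d³ = 16×5.177×10^7/(π×65.56) = 4.022×10^6 mm³.
d = 159.0 mm.

d = 159 mm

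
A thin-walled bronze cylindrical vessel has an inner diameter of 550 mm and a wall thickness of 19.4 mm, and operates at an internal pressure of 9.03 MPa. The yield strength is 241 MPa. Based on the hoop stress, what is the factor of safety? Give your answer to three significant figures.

n = 1.88

σ_h = pD/(2t) = 9.03×550/(2×19.4) = 128.0 MPa.
n = 241/128.0 = 1.883.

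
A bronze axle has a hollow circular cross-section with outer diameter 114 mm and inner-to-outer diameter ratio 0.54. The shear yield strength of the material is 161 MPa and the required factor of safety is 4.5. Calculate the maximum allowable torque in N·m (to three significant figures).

T_allow = 9520 N·m

τ_allow = 161/4.5 = 35.78 MPa.
For a hollow shaft T_allow = τ_allow·πd_o³(1−k⁴)/16 with 1−k⁴ = 0.9150, so πd_o³(1−k⁴)/16 = 266200 mm³.
T_allow = 35.78×266200 = 9.523×10^6 N·mm = 9523 N·m.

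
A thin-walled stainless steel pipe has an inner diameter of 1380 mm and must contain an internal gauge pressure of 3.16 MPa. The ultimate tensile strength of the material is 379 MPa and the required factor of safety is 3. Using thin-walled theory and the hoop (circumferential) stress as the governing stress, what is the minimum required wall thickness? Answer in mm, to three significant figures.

t = 17.3 mm

σ_allow = 379/3 = 126.3 MPa.
Hoop stress σ_h = pD/(2t), so t = pD/(2σ_allow) = 3.16×1380/(2×126.3) = 17.26 mm.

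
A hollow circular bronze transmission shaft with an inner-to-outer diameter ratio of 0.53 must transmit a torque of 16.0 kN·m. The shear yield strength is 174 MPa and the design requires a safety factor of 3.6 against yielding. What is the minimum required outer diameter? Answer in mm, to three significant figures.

d_o = 122 mm

τ_allow = 174/3.6 = 48.33 MPa.
For a hollow shaft τ = 16T/[πd_o³(1−k⁴)] with k = 0.53, so 1−k⁴ = 0.9211.
d_o³ = 16T/[π τ_allow (1−k⁴)] = 16×1.6000×10^7/(π×48.33×0.9211) = 1.830×10^6 mm³.
d_o = 122.3 mm.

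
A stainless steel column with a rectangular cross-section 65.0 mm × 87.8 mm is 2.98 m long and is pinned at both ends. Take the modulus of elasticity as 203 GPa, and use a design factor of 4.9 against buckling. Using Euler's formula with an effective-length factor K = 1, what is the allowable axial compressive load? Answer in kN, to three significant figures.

P_allow = 92.5 kN

Buckling occurs about the weak axis: I_min = h·b³/12 = 87.8×65.0³/12 = 2.009×10^6 mm⁴ (b = 65.0 mm is the smaller dimension).
Effective length L_e = KL = 1×2.98 m = 2980 mm.
Euler critical load P_cr = π²EI/L_e² = π²×203000×2.009×10^6/2980² = 453300 N.
P_allow = P_cr/n = 453300/4.9 = 92520 N.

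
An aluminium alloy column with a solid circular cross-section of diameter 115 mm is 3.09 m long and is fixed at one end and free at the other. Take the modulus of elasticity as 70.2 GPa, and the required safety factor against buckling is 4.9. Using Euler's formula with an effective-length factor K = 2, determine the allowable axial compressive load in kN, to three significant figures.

P_allow = 31.8 kN

I = πd⁴/64 = π×115⁴/64 = 8.585×10^6 mm⁴.
Effective length L_e = KL = 2×3.09 m = 6180 mm.
Euler critical load P_cr = π²EI/L_e² = π²×70200×8.585×10^6/6180² = 155700 N.
P_allow = P_cr/n = 155700/4.9 = 31790 N.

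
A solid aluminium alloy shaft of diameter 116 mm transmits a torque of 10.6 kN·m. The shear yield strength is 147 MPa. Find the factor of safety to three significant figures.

τ = 16T/(πd³) = 16×1.0600×10^7/(π×116³) = 34.59 MPa.
n = τ_limit/τ = 147/34.59 = 4.250.

n = 4.25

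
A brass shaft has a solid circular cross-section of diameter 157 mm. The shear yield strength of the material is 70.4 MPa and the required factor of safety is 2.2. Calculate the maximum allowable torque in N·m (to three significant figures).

T_allow = 24300 N·m

τ_allow = 70.4/2.2 = 32.00 MPa.
For a solid shaft T_allow = τ_allow·πd³/16; πd³/16 = π×157³/16 = 759900 mm³.
T_allow = 32.00×759900 = 2.432×10^7 N·mm = 24320 N·m.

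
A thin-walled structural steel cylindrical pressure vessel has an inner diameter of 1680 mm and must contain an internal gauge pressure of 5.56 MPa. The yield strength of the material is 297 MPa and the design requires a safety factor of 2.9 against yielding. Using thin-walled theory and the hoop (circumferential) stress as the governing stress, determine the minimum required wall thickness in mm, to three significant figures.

σ_allow = 297/2.9 = 102.4 MPa.
Hoop stress σ_h = pD/(2t), so t = pD/(2σ_allow) = 5.56×1680/(2×102.4) = 45.60 mm.

t = 45.6 mm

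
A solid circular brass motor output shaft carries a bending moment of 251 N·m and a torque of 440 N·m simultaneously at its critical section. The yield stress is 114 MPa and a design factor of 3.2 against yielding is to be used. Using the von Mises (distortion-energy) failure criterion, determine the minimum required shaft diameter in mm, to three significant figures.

d = 50.7 mm

σ_allow = σ_y/n = 114/3.2 = 35.62 MPa.
For a solid shaft σ_b = 32M/(πd³) and τ = 16T/(πd³), so the von Mises stress is σ' = (16/πd³)·√(4M²+3T²).
√(4M²+3T²) = √(4×(251000)² + 3×(440000)²) = 912600 N·mm.
d³ = 16×912600/(π×35.62) = 130500 mm³.
d = 50.72 mm.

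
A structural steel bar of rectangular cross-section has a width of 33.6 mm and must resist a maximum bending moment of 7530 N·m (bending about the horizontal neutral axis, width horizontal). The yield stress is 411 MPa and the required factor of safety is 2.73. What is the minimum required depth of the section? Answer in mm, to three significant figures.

h = 94.5 mm

σ_allow = 411/2.73 = 150.5 MPa.
For a rectangular section σ = 6M/(bh²), so h² = 6M/(b σ_allow) = 6×7530000/(33.6×150.5) = 8932 mm².
h = 94.51 mm.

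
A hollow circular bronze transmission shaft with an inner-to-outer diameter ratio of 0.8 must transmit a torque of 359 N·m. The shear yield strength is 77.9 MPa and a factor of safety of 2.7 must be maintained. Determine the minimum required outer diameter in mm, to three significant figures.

d_o = 47.5 mm

τ_allow = 77.9/2.7 = 28.85 MPa.
For a hollow shaft τ = 16T/[πd_o³(1−k⁴)] with k = 0.8, so 1−k⁴ = 0.5904.
d_o³ = 16T/[π τ_allow (1−k⁴)] = 16×359000/(π×28.85×0.5904) = 107300 mm³.
d_o = 47.52 mm.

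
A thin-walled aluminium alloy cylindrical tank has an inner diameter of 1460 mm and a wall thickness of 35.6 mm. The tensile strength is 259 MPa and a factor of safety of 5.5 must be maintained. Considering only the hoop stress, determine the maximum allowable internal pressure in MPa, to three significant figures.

σ_allow = 259/5.5 = 47.09 MPa.
σ_h = pD/(2t) → p_allow = 2σ_allow t/D = 2×47.09×35.6/1460 = 2.296 MPa.

p_allow = 2.30 MPa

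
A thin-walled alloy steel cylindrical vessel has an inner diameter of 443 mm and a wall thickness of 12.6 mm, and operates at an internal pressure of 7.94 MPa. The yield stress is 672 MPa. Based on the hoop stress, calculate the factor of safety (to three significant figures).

σ_h = pD/(2t) = 7.94×443/(2×12.6) = 139.6 MPa.
n = 672/139.6 = 4.814.

n = 4.81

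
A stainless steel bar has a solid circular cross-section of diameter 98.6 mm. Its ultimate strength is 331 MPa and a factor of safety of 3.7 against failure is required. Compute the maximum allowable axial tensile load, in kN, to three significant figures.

σ_allow = 331/3.7 = 89.46 MPa.
A = πd²/4 = π×98.6²/4 = 7636 mm².
F_allow = σ_allow × A = 89.46×7636 = 683100 N.

F_allow = 683 kN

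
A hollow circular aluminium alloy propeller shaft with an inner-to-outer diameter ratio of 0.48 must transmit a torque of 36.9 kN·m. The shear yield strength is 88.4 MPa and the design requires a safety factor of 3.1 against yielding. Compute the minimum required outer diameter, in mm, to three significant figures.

d_o = 191 mm

τ_allow = 88.4/3.1 = 28.52 MPa.
For a hollow shaft τ = 16T/[πd_o³(1−k⁴)] with k = 0.48, so 1−k⁴ = 0.9469.
d_o³ = 16T/[π τ_allow (1−k⁴)] = 16×3.6900×10^7/(π×28.52×0.9469) = 6.960×10^6 mm³.
d_o = 190.9 mm.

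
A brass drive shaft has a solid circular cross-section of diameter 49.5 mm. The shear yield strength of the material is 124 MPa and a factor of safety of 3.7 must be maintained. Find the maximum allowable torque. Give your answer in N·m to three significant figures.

τ_allow = 124/3.7 = 33.51 MPa.
For a solid shaft T_allow = τ_allow·πd³/16; πd³/16 = π×49.5³/16 = 23810 mm³.
T_allow = 33.51×23810 = 798100 N·mm = 798.1 N·m.

T_allow = 798 N·m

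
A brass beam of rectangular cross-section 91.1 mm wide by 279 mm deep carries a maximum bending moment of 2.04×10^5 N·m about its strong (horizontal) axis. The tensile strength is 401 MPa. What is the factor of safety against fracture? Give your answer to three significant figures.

Section modulus S = bh²/6 = 91.1×279²/6 = 1.182×10^6 mm³.
σ = M/S = 2.0400×10^8/1.182×10^6 = 172.6 MPa.
n = 401/172.6 = 2.323.

n = 2.32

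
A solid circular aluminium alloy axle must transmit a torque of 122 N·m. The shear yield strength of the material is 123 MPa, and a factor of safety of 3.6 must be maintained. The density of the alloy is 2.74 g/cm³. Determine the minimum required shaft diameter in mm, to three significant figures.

d = 26.3 mm

Allowable shear stress τ_allow = 123/3.6 = 34.17 MPa.
For a solid shaft τ = 16T/(πd³), so d³ = 16T/(π τ_allow) = 16×122000/(π×34.17) = 18190 mm³.
d = (18190)^(1/3) = 26.30 mm.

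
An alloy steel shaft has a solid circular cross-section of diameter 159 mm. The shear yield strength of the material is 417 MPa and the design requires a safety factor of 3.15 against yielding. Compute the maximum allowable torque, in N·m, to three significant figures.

T_allow = 1.04×10^5 N·m

τ_allow = 417/3.15 = 132.4 MPa.
For a solid shaft T_allow = τ_allow·πd³/16; πd³/16 = π×159³/16 = 789300 mm³.
T_allow = 132.4×789300 = 1.045×10^8 N·mm = 104500 N·m.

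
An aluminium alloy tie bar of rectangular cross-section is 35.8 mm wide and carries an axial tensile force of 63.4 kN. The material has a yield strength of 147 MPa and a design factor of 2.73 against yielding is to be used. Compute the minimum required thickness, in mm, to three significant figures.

σ_allow = 147/2.73 = 53.85 MPa.
Required area A = F/σ_allow = 63400/53.85 = 1177 mm².
t = A/w = 1177/35.8 = 32.89 mm.

t = 32.9 mm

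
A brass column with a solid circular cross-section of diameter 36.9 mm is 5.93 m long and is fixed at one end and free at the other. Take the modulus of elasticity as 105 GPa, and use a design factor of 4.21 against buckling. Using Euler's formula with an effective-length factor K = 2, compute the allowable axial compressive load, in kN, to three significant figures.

I = πd⁴/64 = π×36.9⁴/64 = 91010 mm⁴.
Effective length L_e = KL = 2×5.93 m = 11860 mm.
Euler critical load P_cr = π²EI/L_e² = π²×105000×91010/11860² = 670.5 N.
P_allow = P_cr/n = 670.5/4.21 = 159.3 N.

P_allow = 0.159 kN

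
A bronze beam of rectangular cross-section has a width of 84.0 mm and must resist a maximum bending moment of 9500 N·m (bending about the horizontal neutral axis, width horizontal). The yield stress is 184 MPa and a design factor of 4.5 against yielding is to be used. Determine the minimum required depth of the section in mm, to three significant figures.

h = 129 mm

σ_allow = 184/4.5 = 40.89 MPa.
For a rectangular section σ = 6M/(bh²), so h² = 6M/(b σ_allow) = 6×9500000/(84.0×40.89) = 16600 mm².
h = 128.8 mm.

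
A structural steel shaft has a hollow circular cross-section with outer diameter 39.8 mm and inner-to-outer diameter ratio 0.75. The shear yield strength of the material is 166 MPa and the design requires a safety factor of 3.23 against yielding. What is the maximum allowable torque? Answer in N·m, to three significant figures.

τ_allow = 166/3.23 = 51.39 MPa.
For a hollow shaft T_allow = τ_allow·πd_o³(1−k⁴)/16 with 1−k⁴ = 0.6836, so πd_o³(1−k⁴)/16 = 8462 mm³.
T_allow = 51.39×8462 = 434900 N·mm = 434.9 N·m.

T_allow = 435 N·m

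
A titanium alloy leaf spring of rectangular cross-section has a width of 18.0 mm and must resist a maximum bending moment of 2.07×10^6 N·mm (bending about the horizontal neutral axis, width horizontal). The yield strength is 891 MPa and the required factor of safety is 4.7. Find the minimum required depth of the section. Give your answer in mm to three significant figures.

σ_allow = 891/4.7 = 189.6 MPa.
For a rectangular section σ = 6M/(bh²), so h² = 6M/(b σ_allow) = 6×2070000/(18.0×189.6) = 3640 mm².
h = 60.33 mm.

h = 60.3 mm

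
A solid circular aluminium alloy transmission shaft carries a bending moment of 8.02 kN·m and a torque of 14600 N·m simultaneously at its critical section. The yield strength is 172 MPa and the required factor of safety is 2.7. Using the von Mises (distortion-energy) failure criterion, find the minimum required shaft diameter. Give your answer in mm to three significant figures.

d = 134 mm

σ_allow = σ_y/n = 172/2.7 = 63.70 MPa.
For a solid shaft σ_b = 32M/(πd³) and τ = 16T/(πd³), so the von Mises stress is σ' = (16/πd³)·√(4M²+3T²).
√(4M²+3T²) = √(4×(8.020×10^6)² + 3×(1.460×10^7)²) = 2.995×10^7 N·mm.
d³ = 16×2.995×10^7/(π×63.70) = 2.394×10^6 mm³.
d = 133.8 mm.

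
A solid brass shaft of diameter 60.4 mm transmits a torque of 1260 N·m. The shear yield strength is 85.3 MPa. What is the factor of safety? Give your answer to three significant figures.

τ = 16T/(πd³) = 16×1260000/(π×60.4³) = 29.12 MPa.
n = τ_limit/τ = 85.3/29.12 = 2.929.

n = 2.93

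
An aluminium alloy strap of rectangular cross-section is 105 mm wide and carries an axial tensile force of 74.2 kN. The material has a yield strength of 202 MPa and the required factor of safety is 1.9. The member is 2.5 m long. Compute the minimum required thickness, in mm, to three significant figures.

t = 6.65 mm

σ_allow = 202/1.9 = 106.3 MPa.
Required area A = F/σ_allow = 74200/106.3 = 697.9 mm².
t = A/w = 697.9/105 = 6.647 mm.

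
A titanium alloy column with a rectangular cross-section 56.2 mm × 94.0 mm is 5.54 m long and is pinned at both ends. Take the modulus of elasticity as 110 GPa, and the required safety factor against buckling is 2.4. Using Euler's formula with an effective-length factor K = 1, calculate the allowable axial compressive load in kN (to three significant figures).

Buckling occurs about the weak axis: I_min = h·b³/12 = 94.0×56.2³/12 = 1.390×10^6 mm⁴ (b = 56.2 mm is the smaller dimension).
Effective length L_e = KL = 1×5.54 m = 5540 mm.
Euler critical load P_cr = π²EI/L_e² = π²×110000×1.390×10^6/5540² = 49180 N.
P_allow = P_cr/n = 49180/2.4 = 20490 N.

P_allow = 20.5 kN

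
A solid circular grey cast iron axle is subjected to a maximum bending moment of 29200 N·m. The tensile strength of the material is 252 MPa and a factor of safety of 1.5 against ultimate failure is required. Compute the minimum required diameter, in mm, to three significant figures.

σ_allow = 252/1.5 = 168.0 MPa.
For a solid circular section σ = 32M/(πd³), so d³ = 32M/(π σ_allow) = 32×2.9200×10^7/(π×168.0) = 1.770×10^6 mm³.
d = 121.0 mm.

d = 121 mm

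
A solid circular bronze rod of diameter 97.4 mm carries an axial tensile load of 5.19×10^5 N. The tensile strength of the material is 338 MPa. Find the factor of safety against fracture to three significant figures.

A = πd²/4 = 7451 mm².
σ = F/A = 519000/7451 = 69.66 MPa.
n = 338/69.66 = 4.852.

n = 4.85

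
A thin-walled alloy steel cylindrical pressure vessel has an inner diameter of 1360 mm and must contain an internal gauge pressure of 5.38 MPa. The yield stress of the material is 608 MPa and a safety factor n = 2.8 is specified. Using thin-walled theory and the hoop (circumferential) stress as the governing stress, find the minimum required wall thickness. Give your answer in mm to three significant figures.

t = 16.8 mm

σ_allow = 608/2.8 = 217.1 MPa.
Hoop stress σ_h = pD/(2t), so t = pD/(2σ_allow) = 5.38×1360/(2×217.1) = 16.85 mm.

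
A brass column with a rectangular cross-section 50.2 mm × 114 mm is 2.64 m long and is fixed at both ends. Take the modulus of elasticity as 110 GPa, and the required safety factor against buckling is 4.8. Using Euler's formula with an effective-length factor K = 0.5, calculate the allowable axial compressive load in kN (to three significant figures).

Buckling occurs about the weak axis: I_min = h·b³/12 = 114×50.2³/12 = 1.202×10^6 mm⁴ (b = 50.2 mm is the smaller dimension).
Effective length L_e = KL = 0.5×2.64 m = 1320 mm.
Euler critical load P_cr = π²EI/L_e² = π²×110000×1.202×10^6/1320² = 748800 N.
P_allow = P_cr/n = 748800/4.8 = 156000 N.

P_allow = 156 kN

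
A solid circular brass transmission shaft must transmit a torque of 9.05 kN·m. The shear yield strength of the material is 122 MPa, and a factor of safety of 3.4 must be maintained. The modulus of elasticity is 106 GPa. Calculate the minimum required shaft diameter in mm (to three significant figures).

d = 109 mm

Allowable shear stress τ_allow = 122/3.4 = 35.88 MPa.
For a solid shaft τ = 16T/(πd³), so d³ = 16T/(π τ_allow) = 16×9050000/(π×35.88) = 1.285×10^6 mm³.
d = (1.285×10^6)^(1/3) = 108.7 mm.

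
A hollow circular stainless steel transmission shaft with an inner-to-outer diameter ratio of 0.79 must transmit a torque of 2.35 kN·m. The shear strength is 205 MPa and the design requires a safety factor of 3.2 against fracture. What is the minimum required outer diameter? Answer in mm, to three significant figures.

d_o = 67.4 mm

τ_allow = 205/3.2 = 64.06 MPa.
For a hollow shaft τ = 16T/[πd_o³(1−k⁴)] with k = 0.79, so 1−k⁴ = 0.6105.
d_o³ = 16T/[π τ_allow (1−k⁴)] = 16×2350000/(π×64.06×0.6105) = 306000 mm³.
d_o = 67.39 mm.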